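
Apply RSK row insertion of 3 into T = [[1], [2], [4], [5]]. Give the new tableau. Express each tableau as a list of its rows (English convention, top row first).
[[1, 3], [2], [4], [5]]

3 is larger than every entry of row 1, so it is appended to row 1. The new tableau is [[1, 3], [2], [4], [5]].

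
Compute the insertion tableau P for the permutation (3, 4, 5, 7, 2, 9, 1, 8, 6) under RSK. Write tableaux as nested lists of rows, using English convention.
Insert 3: appended to row 1. P = [[3]].
Insert 4: appended to row 1. P = [[3, 4]].
Insert 5: appended to row 1. P = [[3, 4, 5]].
Insert 7: appended to row 1. P = [[3, 4, 5, 7]].
Insert 2: 2 bumps 3 from row 1; 3 starts row 2. P = [[2, 4, 5, 7], [3]].
Insert 9: appended to row 1. P = [[2, 4, 5, 7, 9], [3]].
Insert 1: 1 bumps 2 from row 1; 2 bumps 3 from row 2; 3 starts row 3. P = [[1, 4, 5, 7, 9], [2], [3]].
Insert 8: 8 bumps 9 from row 1; 9 appends to row 2. P = [[1, 4, 5, 7, 8], [2, 9], [3]].
Insert 6: 6 bumps 7 from row 1; 7 bumps 9 from row 2; 9 appends to row 3. P = [[1, 4, 5, 6, 8], [2, 7], [3, 9]].

So P = [[1, 4, 5, 6, 8], [2, 7], [3, 9]].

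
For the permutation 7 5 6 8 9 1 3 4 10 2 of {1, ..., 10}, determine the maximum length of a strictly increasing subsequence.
5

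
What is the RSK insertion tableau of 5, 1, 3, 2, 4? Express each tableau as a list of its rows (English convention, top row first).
P = [[1, 2, 4], [3], [5]]

Insert 5: appended to row 1. P = [[5]].
Insert 1: 1 bumps 5 from row 1; 5 starts row 2. P = [[1], [5]].
Insert 3: appended to row 1. P = [[1, 3], [5]].
Insert 2: 2 bumps 3 from row 1; 3 bumps 5 from row 2; 5 starts row 3. P = [[1, 2], [3], [5]].
Insert 4: appended to row 1. P = [[1, 2, 4], [3], [5]].

So P = [[1, 2, 4], [3], [5]].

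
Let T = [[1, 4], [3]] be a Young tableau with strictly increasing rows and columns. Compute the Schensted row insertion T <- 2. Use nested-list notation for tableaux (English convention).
In row 1, 2 replaces 4 (the leftmost entry greater than 2); 4 is bumped to row 2. 4 is appended to row 2. The new tableau is [[1, 2], [3, 4]].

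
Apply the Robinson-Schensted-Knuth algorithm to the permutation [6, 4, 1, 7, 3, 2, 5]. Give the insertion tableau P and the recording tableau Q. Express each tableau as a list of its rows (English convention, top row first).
Insert each entry of the permutation into P by Schensted row insertion, recording in Q the position of each new cell.

After inserting 6: P = [[6]].
After inserting 4: P = [[4], [6]].
After inserting 1: P = [[1], [4], [6]].
After inserting 7: P = [[1, 7], [4], [6]].
After inserting 3: P = [[1, 3], [4, 7], [6]].
After inserting 2: P = [[1, 2], [3, 7], [4], [6]].
After inserting 5: P = [[1, 2, 5], [3, 7], [4], [6]].

So P = [[1, 2, 5], [3, 7], [4], [6]], Q = [[1, 4, 7], [2, 5], [3], [6]].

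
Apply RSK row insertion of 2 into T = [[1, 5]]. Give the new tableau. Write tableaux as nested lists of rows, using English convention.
[[1, 2], [5]]

In row 1, 2 replaces 5 (the leftmost entry greater than 2); 5 is bumped to row 2. 5 starts a new row 2. The new tableau is [[1, 2], [5]].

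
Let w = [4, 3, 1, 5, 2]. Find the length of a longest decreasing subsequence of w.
3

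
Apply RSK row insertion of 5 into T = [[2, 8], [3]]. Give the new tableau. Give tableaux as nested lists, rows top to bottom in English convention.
In row 1, 5 replaces 8 (the leftmost entry greater than 5); 8 is bumped to row 2. 8 is appended to row 2. The new tableau is [[2, 5], [3, 8]].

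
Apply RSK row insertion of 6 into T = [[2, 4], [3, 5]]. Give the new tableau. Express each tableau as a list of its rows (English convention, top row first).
[[2, 4, 6], [3, 5]]

6 is larger than every entry of row 1, so it is appended to row 1. The new tableau is [[2, 4, 6], [3, 5]].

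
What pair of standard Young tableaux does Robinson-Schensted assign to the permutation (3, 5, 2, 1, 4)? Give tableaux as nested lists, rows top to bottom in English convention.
P = [[1, 4], [2, 5], [3]], Q = [[1, 2], [3, 5], [4]]

Insert each entry of the permutation into P by Schensted row insertion, recording in Q the position of each new cell.

Insert 3: appended to row 1. P = [[3]].
Insert 5: appended to row 1. P = [[3, 5]].
Insert 2: 2 bumps 3 from row 1; 3 starts row 2. P = [[2, 5], [3]].
Insert 1: 1 bumps 2 from row 1; 2 bumps 3 from row 2; 3 starts row 3. P = [[1, 5], [2], [3]].
Insert 4: 4 bumps 5 from row 1; 5 appends to row 2. P = [[1, 4], [2, 5], [3]].

So P = [[1, 4], [2, 5], [3]], Q = [[1, 2], [3, 5], [4]].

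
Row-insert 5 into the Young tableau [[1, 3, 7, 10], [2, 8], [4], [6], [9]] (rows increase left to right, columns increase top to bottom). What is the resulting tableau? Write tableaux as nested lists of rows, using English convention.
[[1, 3, 5, 10], [2, 7], [4, 8], [6], [9]]

In row 1, 5 replaces 7 (the leftmost entry greater than 5); 7 is bumped to row 2. In row 2, 7 replaces 8 (the leftmost entry greater than 7); 8 is bumped to row 3. 8 is appended to row 3. The new tableau is [[1, 3, 5, 10], [2, 7], [4, 8], [6], [9]].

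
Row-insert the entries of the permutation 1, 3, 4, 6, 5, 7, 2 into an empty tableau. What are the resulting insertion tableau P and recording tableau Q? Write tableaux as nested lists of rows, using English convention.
Insert each entry of the permutation into P by Schensted row insertion, recording in Q the position of each new cell.

Insert 1: appended to row 1. P = [[1]].
Insert 3: appended to row 1. P = [[1, 3]].
Insert 4: appended to row 1. P = [[1, 3, 4]].
Insert 6: appended to row 1. P = [[1, 3, 4, 6]].
Insert 5: 5 bumps 6 from row 1; 6 starts row 2. P = [[1, 3, 4, 5], [6]].
Insert 7: appended to row 1. P = [[1, 3, 4, 5, 7], [6]].
Insert 2: 2 bumps 3 from row 1; 3 bumps 6 from row 2; 6 starts row 3. P = [[1, 2, 4, 5, 7], [3], [6]].

So P = [[1, 2, 4, 5, 7], [3], [6]], Q = [[1, 2, 3, 4, 6], [5], [7]].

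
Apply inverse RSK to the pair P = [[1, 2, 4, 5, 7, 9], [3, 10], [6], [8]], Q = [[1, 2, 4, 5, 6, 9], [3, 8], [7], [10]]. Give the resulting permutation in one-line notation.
1 8 3 4 6 10 5 7 9 2

Reverse RSK: for i = n, n-1, ..., 1, locate i in Q, remove the corresponding corner cell from P, and reverse-bump its entry up through P; the value ejected from row 1 is w(i).

So w = 1 8 3 4 6 10 5 7 9 2.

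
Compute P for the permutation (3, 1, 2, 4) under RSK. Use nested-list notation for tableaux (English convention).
After inserting 3: P = [[3]].
After inserting 1: P = [[1], [3]].
After inserting 2: P = [[1, 2], [3]].
After inserting 4: P = [[1, 2, 4], [3]].

So P = [[1, 2, 4], [3]].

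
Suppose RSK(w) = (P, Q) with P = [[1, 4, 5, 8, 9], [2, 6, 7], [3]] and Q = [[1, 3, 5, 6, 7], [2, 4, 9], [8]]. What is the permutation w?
3 2 6 4 7 8 9 1 5

Reverse RSK: for i = n, n-1, ..., 1, locate i in Q, remove the corresponding corner cell from P, and reverse-bump its entry up through P; the value ejected from row 1 is w(i).

So w = 3 2 6 4 7 8 9 1 5.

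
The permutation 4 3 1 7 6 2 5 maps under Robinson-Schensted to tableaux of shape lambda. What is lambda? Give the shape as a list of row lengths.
[3, 2, 2]

Row-insert each entry into an empty tableau.

After inserting 4: P = [[4]].
After inserting 3: P = [[3], [4]].
After inserting 1: P = [[1], [3], [4]].
After inserting 7: P = [[1, 7], [3], [4]].
After inserting 6: P = [[1, 6], [3, 7], [4]].
After inserting 2: P = [[1, 2], [3, 6], [4, 7]].
After inserting 5: P = [[1, 2, 5], [3, 6], [4, 7]].

The final insertion tableau P = [[1, 2, 5], [3, 6], [4, 7]] has shape [3, 2, 2].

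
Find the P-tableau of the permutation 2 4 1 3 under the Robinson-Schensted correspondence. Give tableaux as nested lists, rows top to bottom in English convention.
Insert 2: appended to row 1. P = [[2]].
Insert 4: appended to row 1. P = [[2, 4]].
Insert 1: 1 bumps 2 from row 1; 2 starts row 2. P = [[1, 4], [2]].
Insert 3: 3 bumps 4 from row 1; 4 appends to row 2. P = [[1, 3], [2, 4]].

So P = [[1, 3], [2, 4]].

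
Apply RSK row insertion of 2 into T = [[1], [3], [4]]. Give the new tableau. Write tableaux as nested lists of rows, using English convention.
2 is larger than every entry of row 1, so it is appended to row 1. The new tableau is [[1, 2], [3], [4]].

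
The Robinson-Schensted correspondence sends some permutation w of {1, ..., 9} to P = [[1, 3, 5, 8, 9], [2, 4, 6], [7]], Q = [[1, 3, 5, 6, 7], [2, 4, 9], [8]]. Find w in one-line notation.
2 1 7 4 6 8 9 3 5

Reverse the RSK construction: for i from n down to 1, find the cell of Q containing i, remove the entry at that cell from P, and reverse-bump it up through P; the value ejected from row 1 is w(i).

Step i=9: Q has 9 at row 2, column 3; remove 6 from row 2 of P and reverse-bump: 6 enters row 1 and ejects 5. So w(9) = 5. P is now [[1, 3, 6, 8, 9], [2, 4], [7]].
Step i=8: Q has 8 at row 3, column 1; remove 7 from row 3 of P and reverse-bump: 7 enters row 2 and ejects 4; 4 enters row 1 and ejects 3. So w(8) = 3. P is now [[1, 4, 6, 8, 9], [2, 7]].
Step i=7: Q has 7 at row 1, column 5; remove that cell from P, ejecting 9. So w(7) = 9. P is now [[1, 4, 6, 8], [2, 7]].
Step i=6: Q has 6 at row 1, column 4; remove that cell from P, ejecting 8. So w(6) = 8. P is now [[1, 4, 6], [2, 7]].
Step i=5: Q has 5 at row 1, column 3; remove that cell from P, ejecting 6. So w(5) = 6. P is now [[1, 4], [2, 7]].
Step i=4: Q has 4 at row 2, column 2; remove 7 from row 2 of P and reverse-bump: 7 enters row 1 and ejects 4. So w(4) = 4. P is now [[1, 7], [2]].
Step i=3: Q has 3 at row 1, column 2; remove that cell from P, ejecting 7. So w(3) = 7. P is now [[1], [2]].
Step i=2: Q has 2 at row 2, column 1; remove 2 from row 2 of P and reverse-bump: 2 enters row 1 and ejects 1. So w(2) = 1. P is now [[2]].
Step i=1: Q has 1 at row 1, column 1; remove that cell from P, ejecting 2. So w(1) = 2. P is now [].

So w = 2 1 7 4 6 8 9 3 5.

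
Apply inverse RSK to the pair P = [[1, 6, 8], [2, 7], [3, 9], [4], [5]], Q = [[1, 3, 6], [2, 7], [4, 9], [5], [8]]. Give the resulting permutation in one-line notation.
Reverse the RSK construction: for i from n down to 1, find the cell of Q containing i, remove the entry at that cell from P, and reverse-bump it up through P; the value ejected from row 1 is w(i).

Step i=9: Q has 9 at row 3, column 2; remove 9 from row 3 of P and reverse-bump: 9 enters row 2 and ejects 7; 7 enters row 1 and ejects 6. So w(9) = 6. P is now [[1, 7, 8], [2, 9], [3], [4], [5]].
Step i=8: Q has 8 at row 5, column 1; remove 5 from row 5 of P and reverse-bump: 5 enters row 4 and ejects 4; 4 enters row 3 and ejects 3; 3 enters row 2 and ejects 2; 2 enters row 1 and ejects 1. So w(8) = 1. P is now [[2, 7, 8], [3, 9], [4], [5]].
Step i=7: Q has 7 at row 2, column 2; remove 9 from row 2 of P and reverse-bump: 9 enters row 1 and ejects 8. So w(7) = 8. P is now [[2, 7, 9], [3], [4], [5]].
Step i=6: Q has 6 at row 1, column 3; remove that cell from P, ejecting 9. So w(6) = 9. P is now [[2, 7], [3], [4], [5]].
Step i=5: Q has 5 at row 4, column 1; remove 5 from row 4 of P and reverse-bump: 5 enters row 3 and ejects 4; 4 enters row 2 and ejects 3; 3 enters row 1 and ejects 2. So w(5) = 2. P is now [[3, 7], [4], [5]].
Step i=4: Q has 4 at row 3, column 1; remove 5 from row 3 of P and reverse-bump: 5 enters row 2 and ejects 4; 4 enters row 1 and ejects 3. So w(4) = 3. P is now [[4, 7], [5]].
Step i=3: Q has 3 at row 1, column 2; remove that cell from P, ejecting 7. So w(3) = 7. P is now [[4], [5]].
Step i=2: Q has 2 at row 2, column 1; remove 5 from row 2 of P and reverse-bump: 5 enters row 1 and ejects 4. So w(2) = 4. P is now [[5]].
Step i=1: Q has 1 at row 1, column 1; remove that cell from P, ejecting 5. So w(1) = 5. P is now [].

So w = 5 4 7 3 2 9 8 1 6.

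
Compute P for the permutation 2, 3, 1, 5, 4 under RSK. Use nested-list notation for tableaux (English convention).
P = [[1, 3, 4], [2, 5]]

After inserting 2: P = [[2]].
After inserting 3: P = [[2, 3]].
After inserting 1: P = [[1, 3], [2]].
After inserting 5: P = [[1, 3, 5], [2]].
After inserting 4: P = [[1, 3, 4], [2, 5]].

So P = [[1, 3, 4], [2, 5]].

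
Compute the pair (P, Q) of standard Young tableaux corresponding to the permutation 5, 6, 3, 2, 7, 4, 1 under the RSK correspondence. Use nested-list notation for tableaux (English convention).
Insert each entry of the permutation into P by Schensted row insertion, recording in Q the position of each new cell.

Insert 5: appended to row 1. P = [[5]], Q = [[1]].
Insert 6: appended to row 1. P = [[5, 6]], Q = [[1, 2]].
Insert 3: 3 bumps 5 from row 1; 5 starts row 2. P = [[3, 6], [5]], Q = [[1, 2], [3]].
Insert 2: 2 bumps 3 from row 1; 3 bumps 5 from row 2; 5 starts row 3. P = [[2, 6], [3], [5]], Q = [[1, 2], [3], [4]].
Insert 7: appended to row 1. P = [[2, 6, 7], [3], [5]], Q = [[1, 2, 5], [3], [4]].
Insert 4: 4 bumps 6 from row 1; 6 appends to row 2. P = [[2, 4, 7], [3, 6], [5]], Q = [[1, 2, 5], [3, 6], [4]].
Insert 1: 1 bumps 2 from row 1; 2 bumps 3 from row 2; 3 bumps 5 from row 3; 5 starts row 4. P = [[1, 4, 7], [2, 6], [3], [5]], Q = [[1, 2, 5], [3, 6], [4], [7]].

So P = [[1, 4, 7], [2, 6], [3], [5]], Q = [[1, 2, 5], [3, 6], [4], [7]].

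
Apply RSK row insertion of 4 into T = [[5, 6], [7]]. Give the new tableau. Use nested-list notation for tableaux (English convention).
In row 1, 4 replaces 5 (the leftmost entry greater than 4); 5 is bumped to row 2. In row 2, 5 replaces 7 (the leftmost entry greater than 5); 7 is bumped to row 3. 7 starts a new row 3. The new tableau is [[4, 6], [5], [7]].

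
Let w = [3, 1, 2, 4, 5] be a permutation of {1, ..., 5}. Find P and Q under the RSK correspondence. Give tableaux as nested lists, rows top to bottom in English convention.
Insert each entry of the permutation into P by Schensted row insertion, recording in Q the position of each new cell.

After inserting 3: P = [[3]].
After inserting 1: P = [[1], [3]].
After inserting 2: P = [[1, 2], [3]].
After inserting 4: P = [[1, 2, 4], [3]].
After inserting 5: P = [[1, 2, 4, 5], [3]].

So P = [[1, 2, 4, 5], [3]], Q = [[1, 3, 4, 5], [2]].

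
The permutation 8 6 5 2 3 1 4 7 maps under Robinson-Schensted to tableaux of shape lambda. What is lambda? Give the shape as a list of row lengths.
[4, 1, 1, 1, 1]

RSK row insertion gives P = [[1, 3, 4, 7], [2], [5], [6], [8]], which has shape [4, 1, 1, 1, 1].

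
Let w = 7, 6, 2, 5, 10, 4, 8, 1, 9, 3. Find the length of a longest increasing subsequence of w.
4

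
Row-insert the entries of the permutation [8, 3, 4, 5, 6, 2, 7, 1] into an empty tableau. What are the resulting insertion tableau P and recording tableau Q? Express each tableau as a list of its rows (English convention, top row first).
Insert each entry of the permutation into P by Schensted row insertion, recording in Q the position of each new cell.

Insert 8: appended to row 1. P = [[8]], Q = [[1]].
Insert 3: 3 bumps 8 from row 1; 8 starts row 2. P = [[3], [8]], Q = [[1], [2]].
Insert 4: appended to row 1. P = [[3, 4], [8]], Q = [[1, 3], [2]].
Insert 5: appended to row 1. P = [[3, 4, 5], [8]], Q = [[1, 3, 4], [2]].
Insert 6: appended to row 1. P = [[3, 4, 5, 6], [8]], Q = [[1, 3, 4, 5], [2]].
Insert 2: 2 bumps 3 from row 1; 3 bumps 8 from row 2; 8 starts row 3. P = [[2, 4, 5, 6], [3], [8]], Q = [[1, 3, 4, 5], [2], [6]].
Insert 7: appended to row 1. P = [[2, 4, 5, 6, 7], [3], [8]], Q = [[1, 3, 4, 5, 7], [2], [6]].
Insert 1: 1 bumps 2 from row 1; 2 bumps 3 from row 2; 3 bumps 8 from row 3; 8 starts row 4. P = [[1, 4, 5, 6, 7], [2], [3], [8]], Q = [[1, 3, 4, 5, 7], [2], [6], [8]].

So P = [[1, 4, 5, 6, 7], [2], [3], [8]], Q = [[1, 3, 4, 5, 7], [2], [6], [8]].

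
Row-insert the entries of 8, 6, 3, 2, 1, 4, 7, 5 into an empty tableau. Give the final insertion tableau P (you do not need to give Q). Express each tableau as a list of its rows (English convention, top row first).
P = [[1, 4, 5], [2, 7], [3], [6], [8]]

Insert 8: appended to row 1. P = [[8]].
Insert 6: 6 bumps 8 from row 1; 8 starts row 2. P = [[6], [8]].
Insert 3: 3 bumps 6 from row 1; 6 bumps 8 from row 2; 8 starts row 3. P = [[3], [6], [8]].
Insert 2: 2 bumps 3 from row 1; 3 bumps 6 from row 2; 6 bumps 8 from row 3; 8 starts row 4. P = [[2], [3], [6], [8]].
Insert 1: 1 bumps 2 from row 1; 2 bumps 3 from row 2; 3 bumps 6 from row 3; 6 bumps 8 from row 4; 8 starts row 5. P = [[1], [2], [3], [6], [8]].
Insert 4: appended to row 1. P = [[1, 4], [2], [3], [6], [8]].
Insert 7: appended to row 1. P = [[1, 4, 7], [2], [3], [6], [8]].
Insert 5: 5 bumps 7 from row 1; 7 appends to row 2. P = [[1, 4, 5], [2, 7], [3], [6], [8]].

So P = [[1, 4, 5], [2, 7], [3], [6], [8]].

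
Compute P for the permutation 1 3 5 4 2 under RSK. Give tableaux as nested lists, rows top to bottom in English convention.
P = [[1, 2, 4], [3], [5]]

Insert 1: appended to row 1. P = [[1]].
Insert 3: appended to row 1. P = [[1, 3]].
Insert 5: appended to row 1. P = [[1, 3, 5]].
Insert 4: 4 bumps 5 from row 1; 5 starts row 2. P = [[1, 3, 4], [5]].
Insert 2: 2 bumps 3 from row 1; 3 bumps 5 from row 2; 5 starts row 3. P = [[1, 2, 4], [3], [5]].

So P = [[1, 2, 4], [3], [5]].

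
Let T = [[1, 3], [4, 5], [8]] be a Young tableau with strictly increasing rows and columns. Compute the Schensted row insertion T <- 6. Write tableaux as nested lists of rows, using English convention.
6 is larger than every entry of row 1, so it is appended to row 1. The new tableau is [[1, 3, 6], [4, 5], [8]].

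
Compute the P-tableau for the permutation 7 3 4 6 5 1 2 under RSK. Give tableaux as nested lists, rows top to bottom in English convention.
P = [[1, 2, 5], [3, 4], [6], [7]]

Insert 7: appended to row 1. P = [[7]].
Insert 3: 3 bumps 7 from row 1; 7 starts row 2. P = [[3], [7]].
Insert 4: appended to row 1. P = [[3, 4], [7]].
Insert 6: appended to row 1. P = [[3, 4, 6], [7]].
Insert 5: 5 bumps 6 from row 1; 6 bumps 7 from row 2; 7 starts row 3. P = [[3, 4, 5], [6], [7]].
Insert 1: 1 bumps 3 from row 1; 3 bumps 6 from row 2; 6 bumps 7 from row 3; 7 starts row 4. P = [[1, 4, 5], [3], [6], [7]].
Insert 2: 2 bumps 4 from row 1; 4 appends to row 2. P = [[1, 2, 5], [3, 4], [6], [7]].

So P = [[1, 2, 5], [3, 4], [6], [7]].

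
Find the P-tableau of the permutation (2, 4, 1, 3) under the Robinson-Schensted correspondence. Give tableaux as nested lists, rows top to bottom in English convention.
P = [[1, 3], [2, 4]]

Insert 2: appended to row 1. P = [[2]].
Insert 4: appended to row 1. P = [[2, 4]].
Insert 1: 1 bumps 2 from row 1; 2 starts row 2. P = [[1, 4], [2]].
Insert 3: 3 bumps 4 from row 1; 4 appends to row 2. P = [[1, 3], [2, 4]].

So P = [[1, 3], [2, 4]].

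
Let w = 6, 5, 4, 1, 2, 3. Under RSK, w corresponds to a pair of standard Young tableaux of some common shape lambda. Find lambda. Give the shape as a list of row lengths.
[3, 1, 1, 1]

Row-insert each entry into an empty tableau.

After inserting 6: P = [[6]].
After inserting 5: P = [[5], [6]].
After inserting 4: P = [[4], [5], [6]].
After inserting 1: P = [[1], [4], [5], [6]].
After inserting 2: P = [[1, 2], [4], [5], [6]].
After inserting 3: P = [[1, 2, 3], [4], [5], [6]].

The final insertion tableau P = [[1, 2, 3], [4], [5], [6]] has shape [3, 1, 1, 1].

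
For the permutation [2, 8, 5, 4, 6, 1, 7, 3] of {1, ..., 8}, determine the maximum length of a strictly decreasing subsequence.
4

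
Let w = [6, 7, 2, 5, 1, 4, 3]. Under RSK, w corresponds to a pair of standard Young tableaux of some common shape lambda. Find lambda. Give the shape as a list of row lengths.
[2, 2, 2, 1]

RSK row insertion gives P = [[1, 3], [2, 4], [5, 7], [6]], which has shape [2, 2, 2, 1].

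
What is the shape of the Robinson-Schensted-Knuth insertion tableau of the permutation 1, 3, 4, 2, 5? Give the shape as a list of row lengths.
[4, 1]

Row-insert each entry into an empty tableau.

After inserting 1: P = [[1]].
After inserting 3: P = [[1, 3]].
After inserting 4: P = [[1, 3, 4]].
After inserting 2: P = [[1, 2, 4], [3]].
After inserting 5: P = [[1, 2, 4, 5], [3]].

The final insertion tableau P = [[1, 2, 4, 5], [3]] has shape [4, 1].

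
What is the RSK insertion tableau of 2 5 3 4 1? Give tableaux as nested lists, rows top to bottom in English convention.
Insert 2: appended to row 1. P = [[2]].
Insert 5: appended to row 1. P = [[2, 5]].
Insert 3: 3 bumps 5 from row 1; 5 starts row 2. P = [[2, 3], [5]].
Insert 4: appended to row 1. P = [[2, 3, 4], [5]].
Insert 1: 1 bumps 2 from row 1; 2 bumps 5 from row 2; 5 starts row 3. P = [[1, 3, 4], [2], [5]].

So P = [[1, 3, 4], [2], [5]].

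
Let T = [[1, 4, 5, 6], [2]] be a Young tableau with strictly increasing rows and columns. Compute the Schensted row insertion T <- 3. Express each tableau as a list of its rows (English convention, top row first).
In row 1, 3 replaces 4 (the leftmost entry greater than 3); 4 is bumped to row 2. 4 is appended to row 2. The new tableau is [[1, 3, 5, 6], [2, 4]].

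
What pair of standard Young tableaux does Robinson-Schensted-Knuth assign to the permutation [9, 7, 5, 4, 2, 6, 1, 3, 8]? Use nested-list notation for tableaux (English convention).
P = [[1, 3, 8], [2, 6], [4], [5], [7], [9]], Q = [[1, 6, 9], [2, 8], [3], [4], [5], [7]]

Insert each entry of the permutation into P by Schensted row insertion, recording in Q the position of each new cell.

Insert 9: appended to row 1. P = [[9]].
Insert 7: 7 bumps 9 from row 1; 9 starts row 2. P = [[7], [9]].
Insert 5: 5 bumps 7 from row 1; 7 bumps 9 from row 2; 9 starts row 3. P = [[5], [7], [9]].
Insert 4: 4 bumps 5 from row 1; 5 bumps 7 from row 2; 7 bumps 9 from row 3; 9 starts row 4. P = [[4], [5], [7], [9]].
Insert 2: 2 bumps 4 from row 1; 4 bumps 5 from row 2; 5 bumps 7 from row 3; 7 bumps 9 from row 4; 9 starts row 5. P = [[2], [4], [5], [7], [9]].
Insert 6: appended to row 1. P = [[2, 6], [4], [5], [7], [9]].
Insert 1: 1 bumps 2 from row 1; 2 bumps 4 from row 2; 4 bumps 5 from row 3; 5 bumps 7 from row 4; 7 bumps 9 from row 5; 9 starts row 6. P = [[1, 6], [2], [4], [5], [7], [9]].
Insert 3: 3 bumps 6 from row 1; 6 appends to row 2. P = [[1, 3], [2, 6], [4], [5], [7], [9]].
Insert 8: appended to row 1. P = [[1, 3, 8], [2, 6], [4], [5], [7], [9]].

So P = [[1, 3, 8], [2, 6], [4], [5], [7], [9]], Q = [[1, 6, 9], [2, 8], [3], [4], [5], [7]].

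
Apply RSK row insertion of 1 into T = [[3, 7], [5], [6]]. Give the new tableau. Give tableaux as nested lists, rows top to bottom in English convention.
In row 1, 1 replaces 3 (the leftmost entry greater than 1); 3 is bumped to row 2. In row 2, 3 replaces 5 (the leftmost entry greater than 3); 5 is bumped to row 3. In row 3, 5 replaces 6 (the leftmost entry greater than 5); 6 is bumped to row 4. 6 starts a new row 4. The new tableau is [[1, 7], [3], [5], [6]].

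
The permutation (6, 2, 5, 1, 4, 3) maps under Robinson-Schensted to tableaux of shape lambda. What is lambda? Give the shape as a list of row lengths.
Row-insert each entry into an empty tableau.

After inserting 6: P = [[6]].
After inserting 2: P = [[2], [6]].
After inserting 5: P = [[2, 5], [6]].
After inserting 1: P = [[1, 5], [2], [6]].
After inserting 4: P = [[1, 4], [2, 5], [6]].
After inserting 3: P = [[1, 3], [2, 4], [5], [6]].

The final insertion tableau P = [[1, 3], [2, 4], [5], [6]] has shape [2, 2, 1, 1].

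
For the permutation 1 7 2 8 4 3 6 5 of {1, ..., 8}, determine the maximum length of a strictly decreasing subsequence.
3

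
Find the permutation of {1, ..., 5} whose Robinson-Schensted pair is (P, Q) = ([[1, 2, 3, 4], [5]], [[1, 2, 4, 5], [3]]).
1 5 2 3 4

Reverse the RSK construction: for i from n down to 1, find the cell of Q containing i, remove the entry at that cell from P, and reverse-bump it up through P; the value ejected from row 1 is w(i).

Step i=5: Q has 5 at row 1, column 4; remove that cell from P, ejecting 4. So w(5) = 4. P is now [[1, 2, 3], [5]].
Step i=4: Q has 4 at row 1, column 3; remove that cell from P, ejecting 3. So w(4) = 3. P is now [[1, 2], [5]].
Step i=3: Q has 3 at row 2, column 1; remove 5 from row 2 of P and reverse-bump: 5 enters row 1 and ejects 2. So w(3) = 2. P is now [[1, 5]].
Step i=2: Q has 2 at row 1, column 2; remove that cell from P, ejecting 5. So w(2) = 5. P is now [[1]].
Step i=1: Q has 1 at row 1, column 1; remove that cell from P, ejecting 1. So w(1) = 1. P is now [].

So w = 1 5 2 3 4.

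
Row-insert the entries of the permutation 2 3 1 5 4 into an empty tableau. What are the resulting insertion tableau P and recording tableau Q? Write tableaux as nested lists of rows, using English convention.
Insert each entry of the permutation into P by Schensted row insertion, recording in Q the position of each new cell.

Insert 2: appended to row 1. P = [[2]], Q = [[1]].
Insert 3: appended to row 1. P = [[2, 3]], Q = [[1, 2]].
Insert 1: 1 bumps 2 from row 1; 2 starts row 2. P = [[1, 3], [2]], Q = [[1, 2], [3]].
Insert 5: appended to row 1. P = [[1, 3, 5], [2]], Q = [[1, 2, 4], [3]].
Insert 4: 4 bumps 5 from row 1; 5 appends to row 2. P = [[1, 3, 4], [2, 5]], Q = [[1, 2, 4], [3, 5]].

So P = [[1, 3, 4], [2, 5]], Q = [[1, 2, 4], [3, 5]].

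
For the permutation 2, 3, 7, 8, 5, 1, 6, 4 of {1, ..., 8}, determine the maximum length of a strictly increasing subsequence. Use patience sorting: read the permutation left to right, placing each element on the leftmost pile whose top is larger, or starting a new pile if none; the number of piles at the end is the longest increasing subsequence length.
2: new pile. tops = [2]
3: new pile. tops = [2, 3]
7: new pile. tops = [2, 3, 7]
8: new pile. tops = [2, 3, 7, 8]
5: onto pile 3 (replacing 7). tops = [2, 3, 5, 8]
1: onto pile 1 (replacing 2). tops = [1, 3, 5, 8]
6: onto pile 4 (replacing 8). tops = [1, 3, 5, 6]
4: onto pile 3 (replacing 5). tops = [1, 3, 4, 6]

4 piles, so the longest increasing subsequence has length 4.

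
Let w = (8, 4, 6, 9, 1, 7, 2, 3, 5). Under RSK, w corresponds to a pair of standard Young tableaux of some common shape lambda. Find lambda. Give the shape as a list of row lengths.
Row-insert each entry into an empty tableau.

After inserting 8: P = [[8]].
After inserting 4: P = [[4], [8]].
After inserting 6: P = [[4, 6], [8]].
After inserting 9: P = [[4, 6, 9], [8]].
After inserting 1: P = [[1, 6, 9], [4], [8]].
After inserting 7: P = [[1, 6, 7], [4, 9], [8]].
After inserting 2: P = [[1, 2, 7], [4, 6], [8, 9]].
After inserting 3: P = [[1, 2, 3], [4, 6, 7], [8, 9]].
After inserting 5: P = [[1, 2, 3, 5], [4, 6, 7], [8, 9]].

The final insertion tableau P = [[1, 2, 3, 5], [4, 6, 7], [8, 9]] has shape [4, 3, 2].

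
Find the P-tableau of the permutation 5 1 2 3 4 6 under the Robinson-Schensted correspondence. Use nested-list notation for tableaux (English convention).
P = [[1, 2, 3, 4, 6], [5]]

Insert 5: appended to row 1. P = [[5]].
Insert 1: 1 bumps 5 from row 1; 5 starts row 2. P = [[1], [5]].
Insert 2: appended to row 1. P = [[1, 2], [5]].
Insert 3: appended to row 1. P = [[1, 2, 3], [5]].
Insert 4: appended to row 1. P = [[1, 2, 3, 4], [5]].
Insert 6: appended to row 1. P = [[1, 2, 3, 4, 6], [5]].

So P = [[1, 2, 3, 4, 6], [5]].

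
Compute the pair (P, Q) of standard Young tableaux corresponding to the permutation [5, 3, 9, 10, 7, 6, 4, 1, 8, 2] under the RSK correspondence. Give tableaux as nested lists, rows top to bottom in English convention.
Insert each entry of the permutation into P by Schensted row insertion, recording in Q the position of each new cell.

Insert 5: appended to row 1. P = [[5]].
Insert 3: 3 bumps 5 from row 1; 5 starts row 2. P = [[3], [5]].
Insert 9: appended to row 1. P = [[3, 9], [5]].
Insert 10: appended to row 1. P = [[3, 9, 10], [5]].
Insert 7: 7 bumps 9 from row 1; 9 appends to row 2. P = [[3, 7, 10], [5, 9]].
Insert 6: 6 bumps 7 from row 1; 7 bumps 9 from row 2; 9 starts row 3. P = [[3, 6, 10], [5, 7], [9]].
Insert 4: 4 bumps 6 from row 1; 6 bumps 7 from row 2; 7 bumps 9 from row 3; 9 starts row 4. P = [[3, 4, 10], [5, 6], [7], [9]].
Insert 1: 1 bumps 3 from row 1; 3 bumps 5 from row 2; 5 bumps 7 from row 3; 7 bumps 9 from row 4; 9 starts row 5. P = [[1, 4, 10], [3, 6], [5], [7], [9]].
Insert 8: 8 bumps 10 from row 1; 10 appends to row 2. P = [[1, 4, 8], [3, 6, 10], [5], [7], [9]].
Insert 2: 2 bumps 4 from row 1; 4 bumps 6 from row 2; 6 appends to row 3. P = [[1, 2, 8], [3, 4, 10], [5, 6], [7], [9]].

So P = [[1, 2, 8], [3, 4, 10], [5, 6], [7], [9]], Q = [[1, 3, 4], [2, 5, 9], [6, 10], [7], [8]].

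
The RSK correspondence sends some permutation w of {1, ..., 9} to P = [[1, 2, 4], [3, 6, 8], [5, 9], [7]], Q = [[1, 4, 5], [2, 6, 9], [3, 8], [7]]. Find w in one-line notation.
Reverse the RSK construction: for i from n down to 1, find the cell of Q containing i, remove the entry at that cell from P, and reverse-bump it up through P; the value ejected from row 1 is w(i).

Step i=9: Q has 9 at row 2, column 3; remove 8 from row 2 of P and reverse-bump: 8 enters row 1 and ejects 4. So w(9) = 4. P is now [[1, 2, 8], [3, 6], [5, 9], [7]].
Step i=8: Q has 8 at row 3, column 2; remove 9 from row 3 of P and reverse-bump: 9 enters row 2 and ejects 6; 6 enters row 1 and ejects 2. So w(8) = 2. P is now [[1, 6, 8], [3, 9], [5], [7]].
Step i=7: Q has 7 at row 4, column 1; remove 7 from row 4 of P and reverse-bump: 7 enters row 3 and ejects 5; 5 enters row 2 and ejects 3; 3 enters row 1 and ejects 1. So w(7) = 1. P is now [[3, 6, 8], [5, 9], [7]].
Step i=6: Q has 6 at row 2, column 2; remove 9 from row 2 of P and reverse-bump: 9 enters row 1 and ejects 8. So w(6) = 8. P is now [[3, 6, 9], [5], [7]].
Step i=5: Q has 5 at row 1, column 3; remove that cell from P, ejecting 9. So w(5) = 9. P is now [[3, 6], [5], [7]].
Step i=4: Q has 4 at row 1, column 2; remove that cell from P, ejecting 6. So w(4) = 6. P is now [[3], [5], [7]].
Step i=3: Q has 3 at row 3, column 1; remove 7 from row 3 of P and reverse-bump: 7 enters row 2 and ejects 5; 5 enters row 1 and ejects 3. So w(3) = 3. P is now [[5], [7]].
Step i=2: Q has 2 at row 2, column 1; remove 7 from row 2 of P and reverse-bump: 7 enters row 1 and ejects 5. So w(2) = 5. P is now [[7]].
Step i=1: Q has 1 at row 1, column 1; remove that cell from P, ejecting 7. So w(1) = 7. P is now [].

So w = 7 5 3 6 9 8 1 2 4.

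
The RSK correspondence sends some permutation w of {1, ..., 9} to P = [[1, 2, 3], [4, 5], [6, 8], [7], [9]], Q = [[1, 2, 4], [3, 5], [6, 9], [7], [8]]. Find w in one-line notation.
Reverse the RSK construction: for i from n down to 1, find the cell of Q containing i, remove the entry at that cell from P, and reverse-bump it up through P; the value ejected from row 1 is w(i).

Step i=9: Q has 9 at row 3, column 2; remove 8 from row 3 of P and reverse-bump: 8 enters row 2 and ejects 5; 5 enters row 1 and ejects 3. So w(9) = 3. P is now [[1, 2, 5], [4, 8], [6], [7], [9]].
Step i=8: Q has 8 at row 5, column 1; remove 9 from row 5 of P and reverse-bump: 9 enters row 4 and ejects 7; 7 enters row 3 and ejects 6; 6 enters row 2 and ejects 4; 4 enters row 1 and ejects 2. So w(8) = 2. P is now [[1, 4, 5], [6, 8], [7], [9]].
Step i=7: Q has 7 at row 4, column 1; remove 9 from row 4 of P and reverse-bump: 9 enters row 3 and ejects 7; 7 enters row 2 and ejects 6; 6 enters row 1 and ejects 5. So w(7) = 5. P is now [[1, 4, 6], [7, 8], [9]].
Step i=6: Q has 6 at row 3, column 1; remove 9 from row 3 of P and reverse-bump: 9 enters row 2 and ejects 8; 8 enters row 1 and ejects 6. So w(6) = 6. P is now [[1, 4, 8], [7, 9]].
Step i=5: Q has 5 at row 2, column 2; remove 9 from row 2 of P and reverse-bump: 9 enters row 1 and ejects 8. So w(5) = 8. P is now [[1, 4, 9], [7]].
Step i=4: Q has 4 at row 1, column 3; remove that cell from P, ejecting 9. So w(4) = 9. P is now [[1, 4], [7]].
Step i=3: Q has 3 at row 2, column 1; remove 7 from row 2 of P and reverse-bump: 7 enters row 1 and ejects 4. So w(3) = 4. P is now [[1, 7]].
Step i=2: Q has 2 at row 1, column 2; remove that cell from P, ejecting 7. So w(2) = 7. P is now [[1]].
Step i=1: Q has 1 at row 1, column 1; remove that cell from P, ejecting 1. So w(1) = 1. P is now [].

So w = 1 7 4 9 8 6 5 2 3.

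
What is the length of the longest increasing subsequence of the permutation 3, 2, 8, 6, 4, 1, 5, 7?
4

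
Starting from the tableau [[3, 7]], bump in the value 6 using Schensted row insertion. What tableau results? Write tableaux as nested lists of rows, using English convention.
[[3, 6], [7]]

In row 1, 6 replaces 7 (the leftmost entry greater than 6); 7 is bumped to row 2. 7 starts a new row 2. The new tableau is [[3, 6], [7]].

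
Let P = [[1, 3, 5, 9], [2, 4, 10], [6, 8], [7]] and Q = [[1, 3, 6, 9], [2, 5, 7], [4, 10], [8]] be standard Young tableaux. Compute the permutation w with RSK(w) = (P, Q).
Reverse the RSK construction: for i from n down to 1, find the cell of Q containing i, remove the entry at that cell from P, and reverse-bump it up through P; the value ejected from row 1 is w(i).

Step i=10: Q has 10 at row 3, column 2; remove 8 from row 3 of P and reverse-bump: 8 enters row 2 and ejects 4; 4 enters row 1 and ejects 3. So w(10) = 3. P is now [[1, 4, 5, 9], [2, 8, 10], [6], [7]].
Step i=9: Q has 9 at row 1, column 4; remove that cell from P, ejecting 9. So w(9) = 9. P is now [[1, 4, 5], [2, 8, 10], [6], [7]].
Step i=8: Q has 8 at row 4, column 1; remove 7 from row 4 of P and reverse-bump: 7 enters row 3 and ejects 6; 6 enters row 2 and ejects 2; 2 enters row 1 and ejects 1. So w(8) = 1. P is now [[2, 4, 5], [6, 8, 10], [7]].
Step i=7: Q has 7 at row 2, column 3; remove 10 from row 2 of P and reverse-bump: 10 enters row 1 and ejects 5. So w(7) = 5. P is now [[2, 4, 10], [6, 8], [7]].
Step i=6: Q has 6 at row 1, column 3; remove that cell from P, ejecting 10. So w(6) = 10. P is now [[2, 4], [6, 8], [7]].
Step i=5: Q has 5 at row 2, column 2; remove 8 from row 2 of P and reverse-bump: 8 enters row 1 and ejects 4. So w(5) = 4. P is now [[2, 8], [6], [7]].
Step i=4: Q has 4 at row 3, column 1; remove 7 from row 3 of P and reverse-bump: 7 enters row 2 and ejects 6; 6 enters row 1 and ejects 2. So w(4) = 2. P is now [[6, 8], [7]].
Step i=3: Q has 3 at row 1, column 2; remove that cell from P, ejecting 8. So w(3) = 8. P is now [[6], [7]].
Step i=2: Q has 2 at row 2, column 1; remove 7 from row 2 of P and reverse-bump: 7 enters row 1 and ejects 6. So w(2) = 6. P is now [[7]].
Step i=1: Q has 1 at row 1, column 1; remove that cell from P, ejecting 7. So w(1) = 7. P is now [].

So w = 7 6 8 2 4 10 5 1 9 3.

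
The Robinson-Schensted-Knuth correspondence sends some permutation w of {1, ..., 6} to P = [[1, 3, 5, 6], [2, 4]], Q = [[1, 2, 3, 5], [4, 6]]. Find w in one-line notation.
Reverse RSK: for i = n, n-1, ..., 1, locate i in Q, remove the corresponding corner cell from P, and reverse-bump its entry up through P; the value ejected from row 1 is w(i).

So w = 2 4 5 1 6 3.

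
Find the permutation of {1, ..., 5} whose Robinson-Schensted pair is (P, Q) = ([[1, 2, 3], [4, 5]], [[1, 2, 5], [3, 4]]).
Reverse the RSK construction: for i from n down to 1, find the cell of Q containing i, remove the entry at that cell from P, and reverse-bump it up through P; the value ejected from row 1 is w(i).

Step i=5: Q has 5 at row 1, column 3; remove that cell from P, ejecting 3. So w(5) = 3. P is now [[1, 2], [4, 5]].
Step i=4: Q has 4 at row 2, column 2; remove 5 from row 2 of P and reverse-bump: 5 enters row 1 and ejects 2. So w(4) = 2. P is now [[1, 5], [4]].
Step i=3: Q has 3 at row 2, column 1; remove 4 from row 2 of P and reverse-bump: 4 enters row 1 and ejects 1. So w(3) = 1. P is now [[4, 5]].
Step i=2: Q has 2 at row 1, column 2; remove that cell from P, ejecting 5. So w(2) = 5. P is now [[4]].
Step i=1: Q has 1 at row 1, column 1; remove that cell from P, ejecting 4. So w(1) = 4. P is now [].

So w = 4 5 1 2 3.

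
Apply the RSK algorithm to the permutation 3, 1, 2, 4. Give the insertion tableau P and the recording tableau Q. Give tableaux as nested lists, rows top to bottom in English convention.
Insert each entry of the permutation into P by Schensted row insertion, recording in Q the position of each new cell.

After inserting 3: P = [[3]].
After inserting 1: P = [[1], [3]].
After inserting 2: P = [[1, 2], [3]].
After inserting 4: P = [[1, 2, 4], [3]].

So P = [[1, 2, 4], [3]], Q = [[1, 3, 4], [2]].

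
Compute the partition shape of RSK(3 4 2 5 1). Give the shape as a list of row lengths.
Row-insert each entry into an empty tableau.

After inserting 3: P = [[3]].
After inserting 4: P = [[3, 4]].
After inserting 2: P = [[2, 4], [3]].
After inserting 5: P = [[2, 4, 5], [3]].
After inserting 1: P = [[1, 4, 5], [2], [3]].

The final insertion tableau P = [[1, 4, 5], [2], [3]] has shape [3, 1, 1].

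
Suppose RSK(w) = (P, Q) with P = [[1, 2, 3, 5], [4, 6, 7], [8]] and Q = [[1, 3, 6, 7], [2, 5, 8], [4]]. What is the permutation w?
Reverse the RSK construction: for i from n down to 1, find the cell of Q containing i, remove the entry at that cell from P, and reverse-bump it up through P; the value ejected from row 1 is w(i).

Step i=8: Q has 8 at row 2, column 3; remove 7 from row 2 of P and reverse-bump: 7 enters row 1 and ejects 5. So w(8) = 5. P is now [[1, 2, 3, 7], [4, 6], [8]].
Step i=7: Q has 7 at row 1, column 4; remove that cell from P, ejecting 7. So w(7) = 7. P is now [[1, 2, 3], [4, 6], [8]].
Step i=6: Q has 6 at row 1, column 3; remove that cell from P, ejecting 3. So w(6) = 3. P is now [[1, 2], [4, 6], [8]].
Step i=5: Q has 5 at row 2, column 2; remove 6 from row 2 of P and reverse-bump: 6 enters row 1 and ejects 2. So w(5) = 2. P is now [[1, 6], [4], [8]].
Step i=4: Q has 4 at row 3, column 1; remove 8 from row 3 of P and reverse-bump: 8 enters row 2 and ejects 4; 4 enters row 1 and ejects 1. So w(4) = 1. P is now [[4, 6], [8]].
Step i=3: Q has 3 at row 1, column 2; remove that cell from P, ejecting 6. So w(3) = 6. P is now [[4], [8]].
Step i=2: Q has 2 at row 2, column 1; remove 8 from row 2 of P and reverse-bump: 8 enters row 1 and ejects 4. So w(2) = 4. P is now [[8]].
Step i=1: Q has 1 at row 1, column 1; remove that cell from P, ejecting 8. So w(1) = 8. P is now [].

So w = 8 4 6 1 2 3 7 5.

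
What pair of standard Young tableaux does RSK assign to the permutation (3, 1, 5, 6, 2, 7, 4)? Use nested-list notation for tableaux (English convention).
Insert each entry of the permutation into P by Schensted row insertion, recording in Q the position of each new cell.

Insert 3: appended to row 1. P = [[3]].
Insert 1: 1 bumps 3 from row 1; 3 starts row 2. P = [[1], [3]].
Insert 5: appended to row 1. P = [[1, 5], [3]].
Insert 6: appended to row 1. P = [[1, 5, 6], [3]].
Insert 2: 2 bumps 5 from row 1; 5 appends to row 2. P = [[1, 2, 6], [3, 5]].
Insert 7: appended to row 1. P = [[1, 2, 6, 7], [3, 5]].
Insert 4: 4 bumps 6 from row 1; 6 appends to row 2. P = [[1, 2, 4, 7], [3, 5, 6]].

So P = [[1, 2, 4, 7], [3, 5, 6]], Q = [[1, 3, 4, 6], [2, 5, 7]].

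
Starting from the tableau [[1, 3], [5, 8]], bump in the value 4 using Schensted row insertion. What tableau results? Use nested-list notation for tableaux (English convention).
[[1, 3, 4], [5, 8]]

4 is larger than every entry of row 1, so it is appended to row 1. The new tableau is [[1, 3, 4], [5, 8]].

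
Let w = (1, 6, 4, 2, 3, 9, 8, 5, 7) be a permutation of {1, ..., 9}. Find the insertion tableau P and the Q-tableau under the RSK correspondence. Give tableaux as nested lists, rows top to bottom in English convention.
Insert each entry of the permutation into P by Schensted row insertion, recording in Q the position of each new cell.

Insert 1: appended to row 1. P = [[1]].
Insert 6: appended to row 1. P = [[1, 6]].
Insert 4: 4 bumps 6 from row 1; 6 starts row 2. P = [[1, 4], [6]].
Insert 2: 2 bumps 4 from row 1; 4 bumps 6 from row 2; 6 starts row 3. P = [[1, 2], [4], [6]].
Insert 3: appended to row 1. P = [[1, 2, 3], [4], [6]].
Insert 9: appended to row 1. P = [[1, 2, 3, 9], [4], [6]].
Insert 8: 8 bumps 9 from row 1; 9 appends to row 2. P = [[1, 2, 3, 8], [4, 9], [6]].
Insert 5: 5 bumps 8 from row 1; 8 bumps 9 from row 2; 9 appends to row 3. P = [[1, 2, 3, 5], [4, 8], [6, 9]].
Insert 7: appended to row 1. P = [[1, 2, 3, 5, 7], [4, 8], [6, 9]].

So P = [[1, 2, 3, 5, 7], [4, 8], [6, 9]], Q = [[1, 2, 5, 6, 9], [3, 7], [4, 8]].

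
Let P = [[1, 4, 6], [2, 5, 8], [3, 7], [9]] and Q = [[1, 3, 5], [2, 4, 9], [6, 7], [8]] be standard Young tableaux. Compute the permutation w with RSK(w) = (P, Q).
3 2 9 7 8 1 5 4 6

Reverse RSK: for i = n, n-1, ..., 1, locate i in Q, remove the corresponding corner cell from P, and reverse-bump its entry up through P; the value ejected from row 1 is w(i).

So w = 3 2 9 7 8 1 5 4 6.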